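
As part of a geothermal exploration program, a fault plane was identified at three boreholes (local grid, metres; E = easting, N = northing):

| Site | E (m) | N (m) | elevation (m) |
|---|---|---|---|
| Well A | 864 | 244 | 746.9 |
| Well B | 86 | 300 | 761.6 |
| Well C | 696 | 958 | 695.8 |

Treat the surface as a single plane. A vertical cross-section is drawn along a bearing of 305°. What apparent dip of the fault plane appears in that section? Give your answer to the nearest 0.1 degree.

1.4°

Let the plane be z = a·E + b·N + c.
Well B−Well A: −778a + 56b = 14.7;  Well C−Well A: −168a + 714b = −51.1.
Solving gives a = −0.02446, b = −0.07732.
Unit vector along 305° is (sin 305°, cos 305°) = (-0.8192, 0.5736).
Slope in that direction = a·(-0.8192) + b·(0.5736) = −0.02431.
Apparent dip = arctan|0.02431| = 1.4° (true dip is 4.6°, so apparent ≤ true as expected).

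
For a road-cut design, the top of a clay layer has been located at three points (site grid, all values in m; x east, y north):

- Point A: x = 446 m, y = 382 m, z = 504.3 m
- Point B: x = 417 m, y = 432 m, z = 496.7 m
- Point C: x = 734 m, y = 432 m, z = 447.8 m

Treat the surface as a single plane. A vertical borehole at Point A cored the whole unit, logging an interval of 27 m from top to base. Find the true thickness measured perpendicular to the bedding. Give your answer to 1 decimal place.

26.0 m

Let the plane be z = a·x + b·y + c.
Point B−Point A: −29a + 50b = −7.6;  Point C−Point A: 288a + 50b = −56.5.
Solving gives a = −0.15426, b = −0.24147.
|∇z| = √(a²+b²) = 0.28654, so dip δ = arctan(0.28654) = 15.99°.
True thickness = vertical thickness × cos δ = 27 × cos 15.99° = 26.0 m.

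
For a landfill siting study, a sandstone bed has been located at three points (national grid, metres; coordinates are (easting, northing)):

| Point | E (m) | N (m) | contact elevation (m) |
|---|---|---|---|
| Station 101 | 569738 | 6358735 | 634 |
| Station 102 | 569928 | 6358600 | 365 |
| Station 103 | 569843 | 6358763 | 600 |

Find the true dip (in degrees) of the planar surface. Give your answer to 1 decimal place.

Let the plane be z = a·E + b·N + c.
Station 102−Station 101: 190a − 135b = −269;  Station 103−Station 101: 105a + 28b = −34.
Solving gives a = −0.62180, b = 1.11747.
Gradient magnitude |∇z| = √(a² + b²) = √(0.38664 + 1.24873) = 1.27881.
True dip = arctan(1.27881) = 52.0°, dipping toward SSE (azimuth ≈ 151°).

52.0°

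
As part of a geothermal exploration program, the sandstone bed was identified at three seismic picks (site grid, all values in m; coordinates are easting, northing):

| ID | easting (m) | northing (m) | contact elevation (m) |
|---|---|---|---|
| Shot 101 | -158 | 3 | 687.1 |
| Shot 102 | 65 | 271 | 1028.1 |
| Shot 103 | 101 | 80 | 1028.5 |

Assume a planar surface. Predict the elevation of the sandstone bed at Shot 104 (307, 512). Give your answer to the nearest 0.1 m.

1386.5 m

Two edge vectors: Shot 101→Shot 102 = (223, 268, 341), Shot 101→Shot 103 = (259, 77, 341.4).
Normal n = (Shot 101→Shot 102) × (Shot 101→Shot 103) = (65238.2, 12186.8, -52241).
So ∂z/∂easting = −n_x/n_z = 1.24879 and ∂z/∂northing = −n_y/n_z = 0.23328.
Intercept c from Shot 101: 687.1 + 197.31 − 0.70 = 883.71.
At (307, 512): z = 383.4 + 119.4 + 883.71 = 1386.5 m.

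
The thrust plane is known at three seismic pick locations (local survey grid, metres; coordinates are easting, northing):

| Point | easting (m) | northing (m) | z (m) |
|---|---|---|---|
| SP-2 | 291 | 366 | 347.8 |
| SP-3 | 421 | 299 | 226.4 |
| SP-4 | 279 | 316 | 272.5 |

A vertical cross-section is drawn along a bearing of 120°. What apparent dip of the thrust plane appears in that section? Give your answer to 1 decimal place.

Let the plane be z = a·easting + b·northing + c.
SP-3−SP-2: 130a − 67b = −121.4;  SP-4−SP-2: −12a − 50b = −75.3.
Solving gives a = −0.14032, b = 1.53968.
Unit vector along 120° is (sin 120°, cos 120°) = (0.8660, -0.5000).
Slope in that direction = a·(0.8660) + b·(-0.5000) = −0.89136.
Apparent dip = arctan|0.89136| = 41.7° (true dip is 57.1°, so apparent ≤ true as expected).

41.7°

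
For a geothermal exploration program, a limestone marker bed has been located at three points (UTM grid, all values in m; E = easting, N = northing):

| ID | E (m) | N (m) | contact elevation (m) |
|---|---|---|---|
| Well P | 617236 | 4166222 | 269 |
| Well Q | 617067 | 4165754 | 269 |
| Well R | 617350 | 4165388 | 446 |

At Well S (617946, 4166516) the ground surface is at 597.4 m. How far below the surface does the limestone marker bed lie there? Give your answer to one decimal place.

71.0 m

Two edge vectors: Well P→Well Q = (-169, -468, 0), Well P→Well R = (114, -834, 177).
Normal n = (Well P→Well Q) × (Well P→Well R) = (-82836, 29913, 194298).
So ∂z/∂E = −n_x/n_z = 0.426334805 and ∂z/∂N = −n_y/n_z = −0.153954235.
Intercept c from Well P: 269 − 263149.19 + 641407.52 = 378527.33.
At (617946, 4166516): z_contact = 263451.89 − 641452.78 + 378527.33 = 526.44 m.
Depth below ground = 597.4 − 526.44 = 71.0 m.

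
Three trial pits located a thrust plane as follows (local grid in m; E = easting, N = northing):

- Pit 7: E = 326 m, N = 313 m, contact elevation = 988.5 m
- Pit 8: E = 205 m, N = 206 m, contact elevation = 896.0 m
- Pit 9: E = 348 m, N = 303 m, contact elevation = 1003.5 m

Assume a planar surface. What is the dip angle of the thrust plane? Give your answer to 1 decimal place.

35.5°

Two edge vectors: Pit 7→Pit 8 = (-121, -107, -92.5), Pit 7→Pit 9 = (22, -10, 15).
Normal n = (Pit 7→Pit 8) × (Pit 7→Pit 9) = (-2530, -220, 3564).
So ∂z/∂E = −n_x/n_z = 0.70988 and ∂z/∂N = −n_y/n_z = 0.06173.
Gradient magnitude |∇z| = √(a² + b²) = √(0.50392 + 0.00381) = 0.71256.
True dip = arctan(0.71256) = 35.5°, dipping toward W (azimuth ≈ 265°).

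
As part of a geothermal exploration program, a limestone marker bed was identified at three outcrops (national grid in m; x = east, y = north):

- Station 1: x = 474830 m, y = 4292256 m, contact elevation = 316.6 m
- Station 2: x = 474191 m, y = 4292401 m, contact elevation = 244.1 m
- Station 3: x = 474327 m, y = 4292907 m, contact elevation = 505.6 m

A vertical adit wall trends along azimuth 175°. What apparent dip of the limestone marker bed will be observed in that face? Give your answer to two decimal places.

Let the plane be z = a·x + b·y + c.
Station 2−Station 1: −639a + 145b = −72.5;  Station 3−Station 1: −503a + 651b = 189.
Solving gives a = 0.21747, b = 0.45835.
Unit vector along 175° is (sin 175°, cos 175°) = (0.0872, -0.9962).
Slope in that direction = a·(0.0872) + b·(-0.9962) = −0.43765.
Apparent dip = arctan|0.43765| = 23.64° (true dip is 26.9°, so apparent ≤ true as expected).

23.64°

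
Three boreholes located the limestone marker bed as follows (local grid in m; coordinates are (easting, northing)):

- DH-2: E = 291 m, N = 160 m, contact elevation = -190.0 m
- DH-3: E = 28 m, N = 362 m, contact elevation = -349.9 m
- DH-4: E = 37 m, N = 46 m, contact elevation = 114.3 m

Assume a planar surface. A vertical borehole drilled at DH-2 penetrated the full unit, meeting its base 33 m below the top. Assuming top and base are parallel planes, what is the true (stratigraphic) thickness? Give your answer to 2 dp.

Let the plane be z = a·E + b·N + c.
DH-3−DH-2: −263a + 202b = −159.9;  DH-4−DH-2: −254a − 114b = 304.3.
Solving gives a = −0.53192, b = −1.48414.
|∇z| = √(a²+b²) = 1.57658, so dip δ = arctan(1.57658) = 57.61°.
True thickness = vertical thickness × cos δ = 33 × cos 57.61° = 17.68 m.

17.68 m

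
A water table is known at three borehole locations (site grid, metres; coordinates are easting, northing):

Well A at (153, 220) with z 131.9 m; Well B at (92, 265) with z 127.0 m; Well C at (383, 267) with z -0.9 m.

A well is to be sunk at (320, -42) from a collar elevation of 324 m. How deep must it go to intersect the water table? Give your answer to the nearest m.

Let the plane be z = a·easting + b·northing + c.
Well B−Well A: −61a + 45b = −4.9;  Well C−Well A: 230a + 47b = −132.8.
Solving gives a = −0.43472, b = −0.69818.
Then c = 131.9 − a·153 − b·220 = 352.01.
At (320, -42): z_contact = −139.1 + 29.3 + 352.01 = 242.2 m.
Depth below ground = 324 − 242.2 = 82 m.

82 m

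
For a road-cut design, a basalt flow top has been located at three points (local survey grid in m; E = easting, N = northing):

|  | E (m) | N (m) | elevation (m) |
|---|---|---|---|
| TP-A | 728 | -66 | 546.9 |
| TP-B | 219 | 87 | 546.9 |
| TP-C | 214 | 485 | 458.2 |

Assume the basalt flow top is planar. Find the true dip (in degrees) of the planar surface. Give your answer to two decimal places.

Two edge vectors: TP-A→TP-B = (-509, 153, 0), TP-A→TP-C = (-514, 551, -88.7).
Normal n = (TP-A→TP-B) × (TP-A→TP-C) = (-13571.1, -45148.3, -201817).
So ∂z/∂E = −n_x/n_z = −0.06724 and ∂z/∂N = −n_y/n_z = −0.22371.
Gradient magnitude |∇z| = √(a² + b²) = √(0.00452 + 0.05005) = 0.23360.
True dip = arctan(0.23360) = 13.15°, dipping toward NNE (azimuth ≈ 017°).

13.15°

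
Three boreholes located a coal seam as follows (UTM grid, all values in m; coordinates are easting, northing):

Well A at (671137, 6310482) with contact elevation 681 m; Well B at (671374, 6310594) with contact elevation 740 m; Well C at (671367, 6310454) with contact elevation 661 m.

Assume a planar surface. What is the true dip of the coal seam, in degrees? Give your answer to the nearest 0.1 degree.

29.5°

Let the plane be z = a·easting + b·northing + c.
Well B−Well A: 237a + 112b = 59;  Well C−Well A: 230a − 28b = −20.
Solving gives a = −0.01815, b = 0.56519.
Gradient magnitude |∇z| = √(a² + b²) = √(0.00033 + 0.31944) = 0.56548.
True dip = arctan(0.56548) = 29.5°, dipping toward S (azimuth ≈ 178°).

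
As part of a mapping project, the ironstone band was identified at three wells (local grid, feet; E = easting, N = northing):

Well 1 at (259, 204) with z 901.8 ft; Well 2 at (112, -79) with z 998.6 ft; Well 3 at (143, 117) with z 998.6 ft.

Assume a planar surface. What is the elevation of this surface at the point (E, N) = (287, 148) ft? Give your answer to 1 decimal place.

866.9 ft

Let the plane be z = a·E + b·N + c.
Well 2−Well 1: −147a − 283b = 96.8;  Well 3−Well 1: −116a − 87b = 96.8.
Solving gives a = −0.94679, b = 0.14975.
Then c = 901.8 − a·259 − b·204 = 1116.47.
At (287, 148): z = −271.7 + 22.2 + 1116.47 = 866.9 ft.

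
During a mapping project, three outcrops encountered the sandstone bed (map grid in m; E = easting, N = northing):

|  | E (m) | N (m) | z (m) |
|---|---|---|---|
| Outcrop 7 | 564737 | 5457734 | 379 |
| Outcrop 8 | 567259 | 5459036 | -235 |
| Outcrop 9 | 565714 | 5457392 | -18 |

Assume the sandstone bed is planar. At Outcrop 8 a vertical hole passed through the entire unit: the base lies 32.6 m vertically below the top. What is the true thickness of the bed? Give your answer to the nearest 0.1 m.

Two edge vectors: Outcrop 7→Outcrop 8 = (2522, 1302, -614), Outcrop 7→Outcrop 9 = (977, -342, -397).
Normal n = (Outcrop 7→Outcrop 8) × (Outcrop 7→Outcrop 9) = (-726882, 401356, -2134578).
So ∂z/∂E = −n_x/n_z = −0.34053 and ∂z/∂N = −n_y/n_z = 0.18803.
|∇z| = √(a²+b²) = 0.38899, so dip δ = arctan(0.38899) = 21.26°.
True thickness = vertical thickness × cos δ = 32.6 × cos 21.26° = 30.4 m.

30.4 m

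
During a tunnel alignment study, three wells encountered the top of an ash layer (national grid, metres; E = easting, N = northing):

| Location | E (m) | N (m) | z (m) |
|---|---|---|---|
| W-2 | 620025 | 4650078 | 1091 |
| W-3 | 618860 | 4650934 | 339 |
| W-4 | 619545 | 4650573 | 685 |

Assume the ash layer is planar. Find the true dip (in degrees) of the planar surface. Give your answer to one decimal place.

34.7°

Let the plane be z = a·E + b·N + c.
W-3−W-2: −1165a + 856b = −752;  W-4−W-2: −480a + 495b = −406.
Solving gives a = 0.14900, b = −0.67571.
Gradient magnitude |∇z| = √(a² + b²) = √(0.02220 + 0.45659) = 0.69195.
True dip = arctan(0.69195) = 34.7°, dipping toward NNW (azimuth ≈ 348°).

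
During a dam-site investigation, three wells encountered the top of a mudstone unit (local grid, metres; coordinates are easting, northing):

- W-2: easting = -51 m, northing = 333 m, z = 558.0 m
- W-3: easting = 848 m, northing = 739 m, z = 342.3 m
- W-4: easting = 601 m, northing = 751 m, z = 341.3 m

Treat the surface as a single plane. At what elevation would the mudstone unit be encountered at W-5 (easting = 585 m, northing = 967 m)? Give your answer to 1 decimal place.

Two edge vectors: W-2→W-3 = (899, 406, -215.7), W-2→W-4 = (652, 418, -216.7).
Normal n = (W-2→W-3) × (W-2→W-4) = (2182.4, 54176.9, 111070).
So ∂z/∂easting = −n_x/n_z = −0.01965 and ∂z/∂northing = −n_y/n_z = −0.48777.
Intercept c from W-2: 558 − 1.00 + 162.43 = 719.43.
At (585, 967): z = −11.5 − 471.7 + 719.43 = 236.3 m.

236.3 m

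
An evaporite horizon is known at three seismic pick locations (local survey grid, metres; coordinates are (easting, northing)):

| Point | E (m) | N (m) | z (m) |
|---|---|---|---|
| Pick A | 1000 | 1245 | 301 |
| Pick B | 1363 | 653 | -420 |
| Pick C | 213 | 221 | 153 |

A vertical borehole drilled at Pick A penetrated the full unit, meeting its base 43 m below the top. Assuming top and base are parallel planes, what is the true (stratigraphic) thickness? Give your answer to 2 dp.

Let the plane be z = a·E + b·N + c.
Pick B−Pick A: 363a − 592b = −721;  Pick C−Pick A: −787a − 1024b = −148.
Solving gives a = −0.77683, b = 0.74157.
|∇z| = √(a²+b²) = 1.07396, so dip δ = arctan(1.07396) = 47.04°.
True thickness = vertical thickness × cos δ = 43 × cos 47.04° = 29.30 m.

29.30 m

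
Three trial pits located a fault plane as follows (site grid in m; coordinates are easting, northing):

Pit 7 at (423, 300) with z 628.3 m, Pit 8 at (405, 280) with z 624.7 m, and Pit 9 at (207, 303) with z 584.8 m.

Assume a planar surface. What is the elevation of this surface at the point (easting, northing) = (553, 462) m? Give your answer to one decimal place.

Let the plane be z = a·easting + b·northing + c.
Pit 8−Pit 7: −18a − 20b = −3.6;  Pit 9−Pit 7: −216a + 3b = −43.5.
Solving gives a = 0.20137, b = −0.00123.
Then c = 628.3 − a·423 − b·300 = 543.49.
At (553, 462): z = 111.4 − 0.6 + 543.49 = 654.3 m.

654.3 m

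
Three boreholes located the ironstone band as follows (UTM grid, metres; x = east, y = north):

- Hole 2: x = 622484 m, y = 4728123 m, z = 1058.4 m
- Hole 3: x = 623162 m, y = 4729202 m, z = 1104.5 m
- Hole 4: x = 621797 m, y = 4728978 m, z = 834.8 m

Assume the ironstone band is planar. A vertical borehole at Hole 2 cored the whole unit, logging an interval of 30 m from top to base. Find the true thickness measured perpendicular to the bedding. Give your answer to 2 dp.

Let the plane be z = a·x + b·y + c.
Hole 3−Hole 2: 678a + 1079b = 46.1;  Hole 4−Hole 2: −687a + 855b = −223.6.
Solving gives a = 0.21248, b = −0.09079.
|∇z| = √(a²+b²) = 0.23107, so dip δ = arctan(0.23107) = 13.01°.
True thickness = vertical thickness × cos δ = 30 × cos 13.01° = 29.23 m.

29.23 m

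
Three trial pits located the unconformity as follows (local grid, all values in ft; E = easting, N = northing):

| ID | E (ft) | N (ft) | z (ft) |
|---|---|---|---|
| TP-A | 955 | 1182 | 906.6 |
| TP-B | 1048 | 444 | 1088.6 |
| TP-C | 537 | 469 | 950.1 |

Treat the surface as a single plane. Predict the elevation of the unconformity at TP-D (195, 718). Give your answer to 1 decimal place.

Two edge vectors: TP-A→TP-B = (93, -738, 182), TP-A→TP-C = (-418, -713, 43.5).
Normal n = (TP-A→TP-B) × (TP-A→TP-C) = (97663, -80121.5, -374793).
So ∂z/∂E = −n_x/n_z = 0.260579 and ∂z/∂N = −n_y/n_z = −0.213775.
Intercept c from TP-A: 906.6 − 248.85 + 252.68 = 910.43.
At (195, 718): z = 50.8 − 153.5 + 910.43 = 807.8 ft.

807.8 ft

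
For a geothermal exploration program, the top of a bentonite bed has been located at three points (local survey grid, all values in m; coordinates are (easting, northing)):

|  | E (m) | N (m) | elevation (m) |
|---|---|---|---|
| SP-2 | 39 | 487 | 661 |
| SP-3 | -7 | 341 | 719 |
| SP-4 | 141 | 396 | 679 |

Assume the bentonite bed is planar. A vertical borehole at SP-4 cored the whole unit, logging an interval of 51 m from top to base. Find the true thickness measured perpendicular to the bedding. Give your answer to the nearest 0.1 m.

47.7 m

Two edge vectors: SP-2→SP-3 = (-46, -146, 58), SP-2→SP-4 = (102, -91, 18).
Normal n = (SP-2→SP-3) × (SP-2→SP-4) = (2650, 6744, 19078).
So ∂z/∂E = −n_x/n_z = −0.13890 and ∂z/∂N = −n_y/n_z = −0.35350.
|∇z| = √(a²+b²) = 0.37981, so dip δ = arctan(0.37981) = 20.80°.
True thickness = vertical thickness × cos δ = 51 × cos 20.80° = 47.7 m.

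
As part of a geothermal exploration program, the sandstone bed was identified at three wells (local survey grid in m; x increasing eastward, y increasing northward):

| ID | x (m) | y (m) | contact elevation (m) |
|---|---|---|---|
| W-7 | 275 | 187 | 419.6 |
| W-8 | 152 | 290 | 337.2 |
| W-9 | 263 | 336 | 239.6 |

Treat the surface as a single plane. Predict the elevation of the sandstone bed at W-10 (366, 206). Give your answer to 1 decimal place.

362.7 m

Let the plane be z = a·x + b·y + c.
W-8−W-7: −123a + 103b = −82.4;  W-9−W-7: −12a + 149b = −180.
Solving gives a = −0.36642, b = −1.23756.
Then c = 419.6 − a·275 − b·187 = 751.79.
At (366, 206): z = −134.1 − 254.9 + 751.79 = 362.7 m.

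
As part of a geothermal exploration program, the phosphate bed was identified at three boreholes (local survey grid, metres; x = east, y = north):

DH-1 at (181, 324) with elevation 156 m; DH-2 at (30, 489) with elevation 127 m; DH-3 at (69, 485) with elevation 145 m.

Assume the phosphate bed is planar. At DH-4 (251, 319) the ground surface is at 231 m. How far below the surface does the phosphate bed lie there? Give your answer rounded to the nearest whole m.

Two edge vectors: DH-1→DH-2 = (-151, 165, -29), DH-1→DH-3 = (-112, 161, -11).
Normal n = (DH-1→DH-2) × (DH-1→DH-3) = (2854, 1587, -5831).
So ∂z/∂x = −n_x/n_z = 0.48945 and ∂z/∂y = −n_y/n_z = 0.27217.
Intercept c from DH-1: 156 − 88.59 − 88.18 = −20.77.
At (251, 319): z_contact = 122.9 + 86.8 − 20.77 = 188.9 m.
Depth below ground = 231 − 188.9 = 42 m.

42 m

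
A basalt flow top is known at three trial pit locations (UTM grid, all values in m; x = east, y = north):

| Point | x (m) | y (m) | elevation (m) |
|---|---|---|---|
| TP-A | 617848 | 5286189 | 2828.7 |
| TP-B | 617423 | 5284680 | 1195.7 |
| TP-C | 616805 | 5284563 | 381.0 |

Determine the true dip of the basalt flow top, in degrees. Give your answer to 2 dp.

Two edge vectors: TP-A→TP-B = (-425, -1509, -1633), TP-A→TP-C = (-1043, -1626, -2447.7).
Normal n = (TP-A→TP-B) × (TP-A→TP-C) = (1038321.3, 662946.5, -882837).
So ∂z/∂x = −n_x/n_z = 1.17612 and ∂z/∂y = −n_y/n_z = 0.75093.
Gradient magnitude |∇z| = √(a² + b²) = √(1.38326 + 0.56389) = 1.39540.
True dip = arctan(1.39540) = 54.37°, dipping toward WSW (azimuth ≈ 237°).

54.37°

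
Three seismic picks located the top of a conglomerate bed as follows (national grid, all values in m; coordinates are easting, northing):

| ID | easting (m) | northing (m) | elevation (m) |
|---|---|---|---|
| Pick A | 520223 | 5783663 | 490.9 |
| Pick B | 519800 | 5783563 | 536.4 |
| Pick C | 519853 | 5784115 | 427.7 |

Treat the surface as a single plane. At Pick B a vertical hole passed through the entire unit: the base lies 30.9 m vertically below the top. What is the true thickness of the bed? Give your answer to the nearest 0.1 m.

30.3 m

Two edge vectors: Pick A→Pick B = (-423, -100, 45.5), Pick A→Pick C = (-370, 452, -63.2).
Normal n = (Pick A→Pick B) × (Pick A→Pick C) = (-14246, -43568.6, -228196).
So ∂z/∂easting = −n_x/n_z = −0.06243 and ∂z/∂northing = −n_y/n_z = −0.19093.
|∇z| = √(a²+b²) = 0.20087, so dip δ = arctan(0.20087) = 11.36°.
True thickness = vertical thickness × cos δ = 30.9 × cos 11.36° = 30.3 m.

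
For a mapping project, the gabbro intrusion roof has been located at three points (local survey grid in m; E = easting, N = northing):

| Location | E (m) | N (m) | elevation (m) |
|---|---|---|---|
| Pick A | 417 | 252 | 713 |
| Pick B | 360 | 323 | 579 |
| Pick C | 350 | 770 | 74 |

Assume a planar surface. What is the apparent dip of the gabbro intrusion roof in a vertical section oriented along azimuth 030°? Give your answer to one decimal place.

25.4°

Let the plane be z = a·E + b·N + c.
Pick B−Pick A: −57a + 71b = −134;  Pick C−Pick A: −67a + 518b = −639.
Solving gives a = 0.97069, b = −1.10804.
Unit vector along 030° is (sin 30°, cos 30°) = (0.5000, 0.8660).
Slope in that direction = a·(0.5000) + b·(0.8660) = −0.47424.
Apparent dip = arctan|0.47424| = 25.4° (true dip is 55.8°, so apparent ≤ true as expected).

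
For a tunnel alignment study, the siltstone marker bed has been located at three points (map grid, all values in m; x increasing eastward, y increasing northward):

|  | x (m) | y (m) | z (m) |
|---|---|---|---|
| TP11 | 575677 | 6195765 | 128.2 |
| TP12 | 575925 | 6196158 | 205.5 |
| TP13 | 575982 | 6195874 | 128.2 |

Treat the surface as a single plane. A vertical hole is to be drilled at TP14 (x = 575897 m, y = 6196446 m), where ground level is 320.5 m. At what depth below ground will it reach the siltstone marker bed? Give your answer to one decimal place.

39.3 m

Let the plane be z = a·x + b·y + c.
TP12−TP11: 248a + 393b = 77.3;  TP13−TP11: 305a + 109b = 0.
Solving gives a = −0.090761906, b = 0.253966801.
Then c = 128.2 − a·575677 − b·6195765 = −1521140.87.
At (575897, 6196446): z_contact = −52269.51 + 1573691.57 − 1521140.87 = 281.18 m.
Depth below ground = 320.5 − 281.18 = 39.3 m.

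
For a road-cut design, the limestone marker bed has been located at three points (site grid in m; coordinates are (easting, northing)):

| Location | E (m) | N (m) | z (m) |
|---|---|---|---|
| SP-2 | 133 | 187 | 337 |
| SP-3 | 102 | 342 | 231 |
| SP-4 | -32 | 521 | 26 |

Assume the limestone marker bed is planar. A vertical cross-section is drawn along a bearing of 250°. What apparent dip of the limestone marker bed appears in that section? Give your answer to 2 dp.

31.55°

Let the plane be z = a·E + b·N + c.
SP-3−SP-2: −31a + 155b = −106;  SP-4−SP-2: −165a + 334b = −311.
Solving gives a = 0.84101, b = −0.51567.
Unit vector along 250° is (sin 250°, cos 250°) = (-0.9397, -0.3420).
Slope in that direction = a·(-0.9397) + b·(-0.3420) = −0.61392.
Apparent dip = arctan|0.61392| = 31.55° (true dip is 44.6°, so apparent ≤ true as expected).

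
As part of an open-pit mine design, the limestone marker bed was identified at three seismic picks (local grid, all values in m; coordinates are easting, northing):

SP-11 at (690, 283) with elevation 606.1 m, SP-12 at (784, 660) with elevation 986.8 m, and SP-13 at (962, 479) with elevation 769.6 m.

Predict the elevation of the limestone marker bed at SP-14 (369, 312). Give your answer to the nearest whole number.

Let the plane be z = a·easting + b·northing + c.
SP-12−SP-11: 94a + 377b = 380.7;  SP-13−SP-11: 272a + 196b = 163.5.
Solving gives a = −0.15428, b = 1.04828.
Then c = 606.1 − a·690 − b·283 = 415.89.
At (369, 312): z = −56.9 + 327.1 + 415.89 = 686.0 m.

686 m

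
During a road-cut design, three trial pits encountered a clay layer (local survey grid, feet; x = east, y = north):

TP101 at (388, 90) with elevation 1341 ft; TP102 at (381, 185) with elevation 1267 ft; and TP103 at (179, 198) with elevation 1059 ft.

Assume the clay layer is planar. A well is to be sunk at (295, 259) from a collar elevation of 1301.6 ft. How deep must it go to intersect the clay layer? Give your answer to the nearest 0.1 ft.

Let the plane be z = a·x + b·y + c.
TP102−TP101: −7a + 95b = −74;  TP103−TP101: −209a + 108b = −282.
Solving gives a = 0.98424, b = −0.70642.
Then c = 1341 − a·388 − b·90 = 1022.69.
At (295, 259): z_contact = 290.35 − 182.96 + 1022.69 = 1130.08 ft.
Depth below ground = 1301.6 − 1130.08 = 171.5 ft.

171.5 ft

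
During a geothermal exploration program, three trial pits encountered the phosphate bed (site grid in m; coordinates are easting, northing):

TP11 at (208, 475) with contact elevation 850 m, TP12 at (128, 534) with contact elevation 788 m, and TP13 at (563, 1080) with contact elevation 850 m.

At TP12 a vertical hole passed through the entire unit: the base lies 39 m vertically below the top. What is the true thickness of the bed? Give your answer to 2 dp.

Let the plane be z = a·easting + b·northing + c.
TP12−TP11: −80a + 59b = −62;  TP13−TP11: 355a + 605b = 0.
Solving gives a = 0.54092, b = −0.31740.
|∇z| = √(a²+b²) = 0.62716, so dip δ = arctan(0.62716) = 32.09°.
True thickness = vertical thickness × cos δ = 39 × cos 32.09° = 33.04 m.

33.04 m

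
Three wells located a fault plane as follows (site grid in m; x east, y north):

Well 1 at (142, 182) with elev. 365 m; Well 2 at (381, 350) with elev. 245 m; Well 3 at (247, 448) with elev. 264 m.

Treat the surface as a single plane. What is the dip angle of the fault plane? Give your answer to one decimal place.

22.4°

Two edge vectors: Well 1→Well 2 = (239, 168, -120), Well 1→Well 3 = (105, 266, -101).
Normal n = (Well 1→Well 2) × (Well 1→Well 3) = (14952, 11539, 45934).
So ∂z/∂x = −n_x/n_z = −0.32551 and ∂z/∂y = −n_y/n_z = −0.25121.
Gradient magnitude |∇z| = √(a² + b²) = √(0.10596 + 0.06311) = 0.41117.
True dip = arctan(0.41117) = 22.4°, dipping toward NE (azimuth ≈ 052°).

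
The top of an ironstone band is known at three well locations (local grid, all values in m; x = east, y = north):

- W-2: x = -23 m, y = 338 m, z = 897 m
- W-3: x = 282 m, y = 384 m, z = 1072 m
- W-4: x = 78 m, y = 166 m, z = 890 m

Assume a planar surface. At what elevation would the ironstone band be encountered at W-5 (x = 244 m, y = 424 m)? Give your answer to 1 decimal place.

Let the plane be z = a·x + b·y + c.
W-3−W-2: 305a + 46b = 175;  W-4−W-2: 101a − 172b = −7.
Solving gives a = 0.52145, b = 0.34690.
Then c = 897 − a·-23 − b·338 = 791.74.
At (244, 424): z = 127.2 + 147.1 + 791.74 = 1066.1 m.

1066.1 m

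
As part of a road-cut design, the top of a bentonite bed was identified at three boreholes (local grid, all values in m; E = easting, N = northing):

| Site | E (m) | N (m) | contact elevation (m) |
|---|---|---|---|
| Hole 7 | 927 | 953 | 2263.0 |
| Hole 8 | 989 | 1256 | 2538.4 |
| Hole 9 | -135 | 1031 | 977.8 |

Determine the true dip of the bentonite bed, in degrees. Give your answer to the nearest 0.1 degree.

54.8°

Let the plane be z = a·E + b·N + c.
Hole 8−Hole 7: 62a + 303b = 275.4;  Hole 9−Hole 7: −1062a + 78b = −1285.2.
Solving gives a = 1.25802, b = 0.65149.
Gradient magnitude |∇z| = √(a² + b²) = √(1.58261 + 0.42444) = 1.41671.
True dip = arctan(1.41671) = 54.8°, dipping toward WSW (azimuth ≈ 243°).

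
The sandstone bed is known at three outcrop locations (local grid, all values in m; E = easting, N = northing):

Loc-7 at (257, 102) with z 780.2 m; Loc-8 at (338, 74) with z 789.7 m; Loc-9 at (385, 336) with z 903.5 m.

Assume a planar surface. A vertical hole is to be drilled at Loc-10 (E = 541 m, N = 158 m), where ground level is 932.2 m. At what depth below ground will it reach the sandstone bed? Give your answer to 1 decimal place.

Let the plane be z = a·E + b·N + c.
Loc-8−Loc-7: 81a − 28b = 9.5;  Loc-9−Loc-7: 128a + 234b = 123.3.
Solving gives a = 0.25181, b = 0.38918.
Then c = 780.2 − a·257 − b·102 = 675.79.
At (541, 158): z_contact = 136.23 + 61.49 + 675.79 = 873.51 m.
Depth below ground = 932.2 − 873.51 = 58.7 m.

58.7 m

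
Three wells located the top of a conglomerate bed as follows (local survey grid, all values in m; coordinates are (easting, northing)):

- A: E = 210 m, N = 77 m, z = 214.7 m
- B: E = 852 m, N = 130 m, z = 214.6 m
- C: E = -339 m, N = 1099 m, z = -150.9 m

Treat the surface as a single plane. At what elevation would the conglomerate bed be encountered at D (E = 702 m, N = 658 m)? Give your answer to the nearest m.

Let the plane be z = a·E + b·N + c.
B−A: 642a + 53b = −0.1;  C−A: −549a + 1022b = −365.6.
Solving gives a = 0.02813, b = −0.34262.
Then c = 214.7 − a·210 − b·77 = 235.17.
At (702, 658): z = 19.7 − 225.4 + 235.17 = 29.5 m.

29 m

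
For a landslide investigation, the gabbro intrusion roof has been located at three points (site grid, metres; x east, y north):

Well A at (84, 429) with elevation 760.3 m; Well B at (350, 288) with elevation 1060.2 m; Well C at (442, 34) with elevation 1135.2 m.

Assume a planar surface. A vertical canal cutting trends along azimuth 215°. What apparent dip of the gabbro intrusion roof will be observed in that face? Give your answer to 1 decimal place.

Two edge vectors: Well A→Well B = (266, -141, 299.9), Well A→Well C = (358, -395, 374.9).
Normal n = (Well A→Well B) × (Well A→Well C) = (65599.6, 7640.8, -54592).
So ∂z/∂x = −n_x/n_z = 1.20163 and ∂z/∂y = −n_y/n_z = 0.13996.
Unit vector along 215° is (sin 215°, cos 215°) = (-0.5736, -0.8192).
Slope in that direction = a·(-0.5736) + b·(-0.8192) = −0.80388.
Apparent dip = arctan|0.80388| = 38.8° (true dip is 50.4°, so apparent ≤ true as expected).

38.8°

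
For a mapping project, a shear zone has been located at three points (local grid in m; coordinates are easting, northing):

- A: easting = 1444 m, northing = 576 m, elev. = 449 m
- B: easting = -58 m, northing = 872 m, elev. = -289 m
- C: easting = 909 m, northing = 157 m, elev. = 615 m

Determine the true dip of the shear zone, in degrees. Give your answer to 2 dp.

41.41°

Let the plane be z = a·easting + b·northing + c.
B−A: −1502a + 296b = −738;  C−A: −535a − 419b = 166.
Solving gives a = 0.33018, b = −0.81778.
Gradient magnitude |∇z| = √(a² + b²) = √(0.10902 + 0.66876) = 0.88192.
True dip = arctan(0.88192) = 41.41°, dipping toward NNW (azimuth ≈ 338°).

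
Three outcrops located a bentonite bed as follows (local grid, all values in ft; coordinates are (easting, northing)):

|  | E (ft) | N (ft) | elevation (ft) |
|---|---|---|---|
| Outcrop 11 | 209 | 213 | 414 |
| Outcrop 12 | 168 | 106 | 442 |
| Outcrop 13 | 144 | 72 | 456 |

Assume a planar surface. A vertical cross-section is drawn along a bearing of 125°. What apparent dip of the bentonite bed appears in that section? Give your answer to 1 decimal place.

18.4°

Let the plane be z = a·E + b·N + c.
Outcrop 12−Outcrop 11: −41a − 107b = 28;  Outcrop 13−Outcrop 11: −65a − 141b = 42.
Solving gives a = −0.46508, b = −0.08348.
Unit vector along 125° is (sin 125°, cos 125°) = (0.8192, -0.5736).
Slope in that direction = a·(0.8192) + b·(-0.5736) = −0.33309.
Apparent dip = arctan|0.33309| = 18.4° (true dip is 25.3°, so apparent ≤ true as expected).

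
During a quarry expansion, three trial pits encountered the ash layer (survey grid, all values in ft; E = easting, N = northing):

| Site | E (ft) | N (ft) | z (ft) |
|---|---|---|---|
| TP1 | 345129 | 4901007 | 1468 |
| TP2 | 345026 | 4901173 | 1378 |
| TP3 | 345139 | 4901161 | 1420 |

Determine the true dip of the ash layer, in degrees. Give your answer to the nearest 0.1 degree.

25.3°

Two edge vectors: TP1→TP2 = (-103, 166, -90), TP1→TP3 = (10, 154, -48).
Normal n = (TP1→TP2) × (TP1→TP3) = (5892, -5844, -17522).
So ∂z/∂E = −n_x/n_z = 0.33626 and ∂z/∂N = −n_y/n_z = −0.33352.
Gradient magnitude |∇z| = √(a² + b²) = √(0.11307 + 0.11124) = 0.47361.
True dip = arctan(0.47361) = 25.3°, dipping toward NW (azimuth ≈ 315°).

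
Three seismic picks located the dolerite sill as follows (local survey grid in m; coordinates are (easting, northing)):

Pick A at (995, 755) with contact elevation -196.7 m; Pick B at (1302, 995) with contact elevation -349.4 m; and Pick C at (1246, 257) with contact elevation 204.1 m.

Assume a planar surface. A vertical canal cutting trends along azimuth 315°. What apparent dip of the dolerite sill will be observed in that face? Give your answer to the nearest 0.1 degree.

Let the plane be z = a·E + b·N + c.
Pick B−Pick A: 307a + 240b = −152.7;  Pick C−Pick A: 251a − 498b = 400.8.
Solving gives a = 0.09453, b = −0.75717.
Unit vector along 315° is (sin 315°, cos 315°) = (-0.7071, 0.7071).
Slope in that direction = a·(-0.7071) + b·(0.7071) = −0.60225.
Apparent dip = arctan|0.60225| = 31.1° (true dip is 37.3°, so apparent ≤ true as expected).

31.1°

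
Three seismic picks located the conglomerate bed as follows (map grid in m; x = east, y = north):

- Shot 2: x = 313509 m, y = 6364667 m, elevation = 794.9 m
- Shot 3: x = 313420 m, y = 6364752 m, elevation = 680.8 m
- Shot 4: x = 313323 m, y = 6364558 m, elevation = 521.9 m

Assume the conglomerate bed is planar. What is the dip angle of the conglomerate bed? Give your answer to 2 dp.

54.51°

Let the plane be z = a·x + b·y + c.
Shot 3−Shot 2: −89a + 85b = −114.1;  Shot 4−Shot 2: −186a − 109b = −273.
Solving gives a = 1.39712, b = 0.12051.
Gradient magnitude |∇z| = √(a² + b²) = √(1.95194 + 0.01452) = 1.40231.
True dip = arctan(1.40231) = 54.51°, dipping toward W (azimuth ≈ 265°).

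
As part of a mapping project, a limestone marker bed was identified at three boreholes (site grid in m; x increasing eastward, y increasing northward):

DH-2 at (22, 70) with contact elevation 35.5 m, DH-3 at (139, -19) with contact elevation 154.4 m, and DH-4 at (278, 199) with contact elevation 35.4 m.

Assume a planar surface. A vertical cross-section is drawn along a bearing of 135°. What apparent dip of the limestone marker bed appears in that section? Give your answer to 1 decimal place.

40.5°

Two edge vectors: DH-2→DH-3 = (117, -89, 118.9), DH-2→DH-4 = (256, 129, -0.1).
Normal n = (DH-2→DH-3) × (DH-2→DH-4) = (-15329.2, 30450.1, 37877).
So ∂z/∂x = −n_x/n_z = 0.40471 and ∂z/∂y = −n_y/n_z = −0.80392.
Unit vector along 135° is (sin 135°, cos 135°) = (0.7071, -0.7071).
Slope in that direction = a·(0.7071) + b·(-0.7071) = 0.85463.
Apparent dip = arctan|0.85463| = 40.5° (true dip is 42.0°, so apparent ≤ true as expected).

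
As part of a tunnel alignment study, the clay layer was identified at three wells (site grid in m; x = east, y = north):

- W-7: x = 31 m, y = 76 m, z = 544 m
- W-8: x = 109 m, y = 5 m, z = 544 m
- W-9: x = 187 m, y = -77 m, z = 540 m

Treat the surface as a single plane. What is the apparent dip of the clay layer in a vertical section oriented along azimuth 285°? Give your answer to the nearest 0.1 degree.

12.7°

Let the plane be z = a·x + b·y + c.
W-8−W-7: 78a − 71b = 0;  W-9−W-7: 156a − 153b = −4.
Solving gives a = 0.33100, b = 0.36364.
Unit vector along 285° is (sin 285°, cos 285°) = (-0.9659, 0.2588).
Slope in that direction = a·(-0.9659) + b·(0.2588) = −0.22561.
Apparent dip = arctan|0.22561| = 12.7° (true dip is 26.2°, so apparent ≤ true as expected).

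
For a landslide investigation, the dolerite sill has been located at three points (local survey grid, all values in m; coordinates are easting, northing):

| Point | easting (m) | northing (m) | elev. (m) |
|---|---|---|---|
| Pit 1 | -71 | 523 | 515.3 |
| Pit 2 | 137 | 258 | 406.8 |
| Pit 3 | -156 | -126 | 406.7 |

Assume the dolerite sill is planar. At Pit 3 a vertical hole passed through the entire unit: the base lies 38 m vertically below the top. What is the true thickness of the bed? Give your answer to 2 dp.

Let the plane be z = a·easting + b·northing + c.
Pit 2−Pit 1: 208a − 265b = −108.5;  Pit 3−Pit 1: −85a − 649b = −108.6.
Solving gives a = −0.26434, b = 0.20195.
|∇z| = √(a²+b²) = 0.33266, so dip δ = arctan(0.33266) = 18.40°.
True thickness = vertical thickness × cos δ = 38 × cos 18.40° = 36.06 m.

36.06 m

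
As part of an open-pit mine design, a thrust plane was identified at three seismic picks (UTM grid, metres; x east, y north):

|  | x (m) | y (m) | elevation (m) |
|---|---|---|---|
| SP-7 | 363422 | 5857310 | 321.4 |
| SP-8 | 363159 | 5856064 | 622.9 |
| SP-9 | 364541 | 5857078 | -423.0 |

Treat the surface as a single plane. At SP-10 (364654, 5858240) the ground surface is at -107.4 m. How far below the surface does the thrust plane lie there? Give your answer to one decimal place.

Let the plane be z = a·x + b·y + c.
SP-8−SP-7: −263a − 1246b = 301.5;  SP-9−SP-7: 1119a − 232b = −744.4.
Solving gives a = −0.685410056, b = −0.097301088.
Then c = 321.4 − a·363422 − b·5857310 = 819337.13.
At (364654, 5858240): z_contact = −249937.52 − 570013.12 + 819337.13 = -613.52 m.
Depth below ground = -107.4 − (-613.52) = 506.1 m.

506.1 m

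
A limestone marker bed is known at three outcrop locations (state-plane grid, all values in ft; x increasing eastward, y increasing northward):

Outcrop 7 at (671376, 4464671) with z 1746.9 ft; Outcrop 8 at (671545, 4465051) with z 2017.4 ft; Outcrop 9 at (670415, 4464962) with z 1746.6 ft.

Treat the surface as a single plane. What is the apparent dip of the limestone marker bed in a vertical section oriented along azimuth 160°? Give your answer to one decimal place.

Two edge vectors: Outcrop 7→Outcrop 8 = (169, 380, 270.5), Outcrop 7→Outcrop 9 = (-961, 291, -0.3).
Normal n = (Outcrop 7→Outcrop 8) × (Outcrop 7→Outcrop 9) = (-78829.5, -259899.8, 414359).
So ∂z/∂x = −n_x/n_z = 0.19024 and ∂z/∂y = −n_y/n_z = 0.62723.
Unit vector along 160° is (sin 160°, cos 160°) = (0.3420, -0.9397).
Slope in that direction = a·(0.3420) + b·(-0.9397) = −0.52434.
Apparent dip = arctan|0.52434| = 27.7° (true dip is 33.2°, so apparent ≤ true as expected).

27.7°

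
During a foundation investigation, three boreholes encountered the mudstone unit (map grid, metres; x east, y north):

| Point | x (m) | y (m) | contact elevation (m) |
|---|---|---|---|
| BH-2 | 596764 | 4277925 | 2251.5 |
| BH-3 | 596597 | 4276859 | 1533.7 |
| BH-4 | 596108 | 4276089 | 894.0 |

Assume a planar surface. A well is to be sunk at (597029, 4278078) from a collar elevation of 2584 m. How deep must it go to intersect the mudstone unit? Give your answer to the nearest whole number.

150 m

Let the plane be z = a·x + b·y + c.
BH-3−BH-2: −167a − 1066b = −717.8;  BH-4−BH-2: −656a − 1836b = −1357.5.
Solving gives a = 0.32905390, b = 0.62180863.
Then c = 2251.5 − a·596764 − b·4277925 = −2854166.70.
At (597029, 4278078): z_contact = 196454.7 + 2660145.8 − 2854166.70 = 2433.8 m.
Depth below ground = 2584 − 2433.8 = 150 m.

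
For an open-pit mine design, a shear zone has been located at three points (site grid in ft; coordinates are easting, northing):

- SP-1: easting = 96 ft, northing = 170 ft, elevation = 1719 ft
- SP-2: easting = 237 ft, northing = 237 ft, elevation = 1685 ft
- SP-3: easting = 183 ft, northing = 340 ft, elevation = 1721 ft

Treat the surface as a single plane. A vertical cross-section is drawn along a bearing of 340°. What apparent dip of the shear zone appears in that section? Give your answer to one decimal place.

15.6°

Let the plane be z = a·easting + b·northing + c.
SP-2−SP-1: 141a + 67b = −34;  SP-3−SP-1: 87a + 170b = 2.
Solving gives a = −0.32600, b = 0.17860.
Unit vector along 340° is (sin 340°, cos 340°) = (-0.3420, 0.9397).
Slope in that direction = a·(-0.3420) + b·(0.9397) = 0.27933.
Apparent dip = arctan|0.27933| = 15.6° (true dip is 20.4°, so apparent ≤ true as expected).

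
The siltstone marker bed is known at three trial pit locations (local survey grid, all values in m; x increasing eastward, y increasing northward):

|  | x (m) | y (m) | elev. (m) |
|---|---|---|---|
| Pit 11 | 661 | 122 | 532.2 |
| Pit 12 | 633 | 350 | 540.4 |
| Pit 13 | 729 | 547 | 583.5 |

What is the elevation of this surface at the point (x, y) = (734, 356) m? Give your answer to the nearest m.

Let the plane be z = a·x + b·y + c.
Pit 12−Pit 11: −28a + 228b = 8.2;  Pit 13−Pit 11: 68a + 425b = 51.3.
Solving gives a = 0.29964, b = 0.07276.
Then c = 532.2 − a·661 − b·122 = 325.26.
At (734, 356): z = 219.9 + 25.9 + 325.26 = 571.1 m.

571 m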